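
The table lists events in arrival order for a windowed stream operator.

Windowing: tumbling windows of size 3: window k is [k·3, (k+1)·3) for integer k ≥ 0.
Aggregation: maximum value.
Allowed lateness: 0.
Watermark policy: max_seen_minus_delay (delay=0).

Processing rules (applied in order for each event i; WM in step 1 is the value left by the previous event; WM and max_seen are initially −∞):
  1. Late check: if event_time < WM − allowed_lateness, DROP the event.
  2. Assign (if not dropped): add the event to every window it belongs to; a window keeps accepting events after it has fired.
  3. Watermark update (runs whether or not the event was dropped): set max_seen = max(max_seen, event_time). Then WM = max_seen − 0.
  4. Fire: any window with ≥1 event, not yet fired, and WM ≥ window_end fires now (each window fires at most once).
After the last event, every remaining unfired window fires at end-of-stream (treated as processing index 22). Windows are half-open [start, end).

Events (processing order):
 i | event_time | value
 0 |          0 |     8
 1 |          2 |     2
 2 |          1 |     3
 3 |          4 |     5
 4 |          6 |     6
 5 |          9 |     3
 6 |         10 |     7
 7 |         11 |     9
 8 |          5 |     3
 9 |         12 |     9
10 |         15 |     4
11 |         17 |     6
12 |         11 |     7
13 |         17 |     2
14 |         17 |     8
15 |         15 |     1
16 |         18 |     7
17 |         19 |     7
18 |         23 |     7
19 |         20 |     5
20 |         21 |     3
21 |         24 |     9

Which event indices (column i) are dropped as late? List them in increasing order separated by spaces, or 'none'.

i=0 t=0 v=8: → [0,3); WM=0
i=1 t=2 v=2: → [0,3); WM=2
i=2 t=1 v=3: DROP (t<2-0); WM=2
i=3 t=4 v=5: → [3,6); WM=4; [0,3) fires=8
i=4 t=6 v=6: → [6,9); WM=6; [3,6) fires=5
i=5 t=9 v=3: → [9,12); WM=9; [6,9) fires=6
i=6 t=10 v=7: → [9,12); WM=10
i=7 t=11 v=9: → [9,12); WM=11
i=8 t=5 v=3: DROP (t<11-0); WM=11
i=9 t=12 v=9: → [12,15); WM=12; [9,12) fires=9
i=10 t=15 v=4: → [15,18); WM=15; [12,15) fires=9
i=11 t=17 v=6: → [15,18); WM=17
i=12 t=11 v=7: DROP (t<17-0); WM=17
i=13 t=17 v=2: → [15,18); WM=17
i=14 t=17 v=8: → [15,18); WM=17
i=15 t=15 v=1: DROP (t<17-0); WM=17
i=16 t=18 v=7: → [18,21); WM=18; [15,18) fires=8
i=17 t=19 v=7: → [18,21); WM=19
i=18 t=23 v=7: → [21,24); WM=23; [18,21) fires=7
i=19 t=20 v=5: DROP (t<23-0); WM=23
i=20 t=21 v=3: DROP (t<23-0); WM=23
i=21 t=24 v=9: → [24,27); WM=24; [21,24) fires=7

2 8 12 15 19 20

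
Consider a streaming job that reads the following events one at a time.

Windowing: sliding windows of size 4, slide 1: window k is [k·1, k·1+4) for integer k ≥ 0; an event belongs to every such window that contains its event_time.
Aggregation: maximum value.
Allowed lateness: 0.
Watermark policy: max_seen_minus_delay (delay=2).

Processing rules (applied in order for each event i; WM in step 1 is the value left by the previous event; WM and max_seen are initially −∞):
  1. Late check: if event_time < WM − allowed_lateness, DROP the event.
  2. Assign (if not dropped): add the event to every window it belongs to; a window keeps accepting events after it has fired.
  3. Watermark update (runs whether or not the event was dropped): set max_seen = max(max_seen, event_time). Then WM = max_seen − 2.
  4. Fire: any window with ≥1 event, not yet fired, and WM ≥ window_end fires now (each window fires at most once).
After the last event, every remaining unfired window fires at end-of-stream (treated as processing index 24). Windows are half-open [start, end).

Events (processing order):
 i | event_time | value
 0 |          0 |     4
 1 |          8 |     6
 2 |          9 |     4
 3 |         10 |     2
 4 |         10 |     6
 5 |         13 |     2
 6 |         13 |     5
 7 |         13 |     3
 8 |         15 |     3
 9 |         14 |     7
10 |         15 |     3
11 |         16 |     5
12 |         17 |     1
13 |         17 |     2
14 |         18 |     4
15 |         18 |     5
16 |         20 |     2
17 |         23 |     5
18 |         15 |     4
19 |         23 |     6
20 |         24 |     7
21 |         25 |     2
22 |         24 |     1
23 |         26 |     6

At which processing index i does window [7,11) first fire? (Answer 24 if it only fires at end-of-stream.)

i=0 t=0 v=4: → [0,4); WM=-2
i=1 t=8 v=6: → [8,12),[7,11),[6,10),[5,9); WM=6; [0,4) fires=4
i=2 t=9 v=4: → [9,13),[8,12),[7,11),[6,10); WM=7
i=3 t=10 v=2: → [10,14),[9,13),[8,12),[7,11); WM=8
i=4 t=10 v=6: → [10,14),[9,13),[8,12),[7,11); WM=8
i=5 t=13 v=2: → [13,17),[12,16),[11,15),[10,14); WM=11; [5,9) fires=6 [6,10) fires=6 [7,11) fires=6
i=6 t=13 v=5: → [13,17),[12,16),[11,15),[10,14); WM=11
i=7 t=13 v=3: → [13,17),[12,16),[11,15),[10,14); WM=11
i=8 t=15 v=3: → [15,19),[14,18),[13,17),[12,16); WM=13; [8,12) fires=6 [9,13) fires=6
i=9 t=14 v=7: → [14,18),[13,17),[12,16),[11,15); WM=13
i=10 t=15 v=3: → [15,19),[14,18),[13,17),[12,16); WM=13
i=11 t=16 v=5: → [16,20),[15,19),[14,18),[13,17); WM=14; [10,14) fires=6
i=12 t=17 v=1: → [17,21),[16,20),[15,19),[14,18); WM=15; [11,15) fires=7
i=13 t=17 v=2: → [17,21),[16,20),[15,19),[14,18); WM=15
i=14 t=18 v=4: → [18,22),[17,21),[16,20),[15,19); WM=16; [12,16) fires=7
i=15 t=18 v=5: → [18,22),[17,21),[16,20),[15,19); WM=16
i=16 t=20 v=2: → [20,24),[19,23),[18,22),[17,21); WM=18; [13,17) fires=7 [14,18) fires=7
i=17 t=23 v=5: → [23,27),[22,26),[21,25),[20,24); WM=21; [15,19) fires=5 [16,20) fires=5 [17,21) fires=5
i=18 t=15 v=4: DROP (t<21-0); WM=21
i=19 t=23 v=6: → [23,27),[22,26),[21,25),[20,24); WM=21
i=20 t=24 v=7: → [24,28),[23,27),[22,26),[21,25); WM=22; [18,22) fires=5
i=21 t=25 v=2: → [25,29),[24,28),[23,27),[22,26); WM=23; [19,23) fires=2
i=22 t=24 v=1: → [24,28),[23,27),[22,26),[21,25); WM=23
i=23 t=26 v=6: → [26,30),[25,29),[24,28),[23,27); WM=24; [20,24) fires=6

5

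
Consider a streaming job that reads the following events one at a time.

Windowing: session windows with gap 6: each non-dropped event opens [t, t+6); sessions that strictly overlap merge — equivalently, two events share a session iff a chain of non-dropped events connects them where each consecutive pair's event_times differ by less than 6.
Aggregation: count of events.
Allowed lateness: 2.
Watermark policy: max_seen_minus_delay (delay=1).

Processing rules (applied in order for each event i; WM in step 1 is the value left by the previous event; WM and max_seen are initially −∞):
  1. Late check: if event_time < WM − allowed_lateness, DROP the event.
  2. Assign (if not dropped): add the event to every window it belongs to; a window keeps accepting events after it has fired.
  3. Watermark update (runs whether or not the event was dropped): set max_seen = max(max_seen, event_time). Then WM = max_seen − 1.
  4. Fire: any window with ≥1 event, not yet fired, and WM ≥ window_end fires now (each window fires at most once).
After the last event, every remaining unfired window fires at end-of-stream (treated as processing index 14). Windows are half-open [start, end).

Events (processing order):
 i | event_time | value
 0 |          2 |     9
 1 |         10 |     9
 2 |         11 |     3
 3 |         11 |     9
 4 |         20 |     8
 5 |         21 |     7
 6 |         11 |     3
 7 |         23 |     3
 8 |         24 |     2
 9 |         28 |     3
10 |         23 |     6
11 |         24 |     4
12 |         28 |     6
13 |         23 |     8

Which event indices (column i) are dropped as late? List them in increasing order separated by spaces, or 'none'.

i=0 t=2 v=9: → [2,8); WM=1
i=1 t=10 v=9: → [10,16); WM=9
i=2 t=11 v=3: → [10,17); WM=10
i=3 t=11 v=9: → [10,17); WM=10
i=4 t=20 v=8: → [20,26); WM=19
i=5 t=21 v=7: → [20,27); WM=20
i=6 t=11 v=3: DROP (t<20-2); WM=20
i=7 t=23 v=3: → [20,29); WM=22
i=8 t=24 v=2: → [20,30); WM=23
i=9 t=28 v=3: → [20,34); WM=27
i=10 t=23 v=6: DROP (t<27-2); WM=27
i=11 t=24 v=4: DROP (t<27-2); WM=27
i=12 t=28 v=6: → [20,34); WM=27
i=13 t=23 v=8: DROP (t<27-2); WM=27

6 10 11 13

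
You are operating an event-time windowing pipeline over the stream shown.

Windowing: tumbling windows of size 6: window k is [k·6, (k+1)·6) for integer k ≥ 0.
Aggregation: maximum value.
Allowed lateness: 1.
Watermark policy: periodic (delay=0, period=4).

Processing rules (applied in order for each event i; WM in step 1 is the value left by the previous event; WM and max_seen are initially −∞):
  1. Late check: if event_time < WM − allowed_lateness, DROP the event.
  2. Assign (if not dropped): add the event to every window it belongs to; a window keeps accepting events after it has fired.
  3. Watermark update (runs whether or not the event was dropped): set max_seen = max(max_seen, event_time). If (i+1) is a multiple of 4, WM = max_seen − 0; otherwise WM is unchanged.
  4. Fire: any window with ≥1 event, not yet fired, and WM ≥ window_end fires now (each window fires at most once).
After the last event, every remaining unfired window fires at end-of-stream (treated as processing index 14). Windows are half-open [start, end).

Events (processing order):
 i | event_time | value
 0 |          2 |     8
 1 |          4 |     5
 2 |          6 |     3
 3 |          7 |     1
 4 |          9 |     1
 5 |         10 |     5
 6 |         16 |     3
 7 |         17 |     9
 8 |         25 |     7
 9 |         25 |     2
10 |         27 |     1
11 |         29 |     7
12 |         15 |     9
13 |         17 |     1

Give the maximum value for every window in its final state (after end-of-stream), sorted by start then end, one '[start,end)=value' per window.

i=0 t=2 v=8: → [0,6); WM=−∞
i=1 t=4 v=5: → [0,6); WM=−∞
i=2 t=6 v=3: → [6,12); WM=−∞
i=3 t=7 v=1: → [6,12); WM=7; [0,6) fires=8
i=4 t=9 v=1: → [6,12); WM=7
i=5 t=10 v=5: → [6,12); WM=7
i=6 t=16 v=3: → [12,18); WM=7
i=7 t=17 v=9: → [12,18); WM=17; [6,12) fires=5
i=8 t=25 v=7: → [24,30); WM=17
i=9 t=25 v=2: → [24,30); WM=17
i=10 t=27 v=1: → [24,30); WM=17
i=11 t=29 v=7: → [24,30); WM=29; [12,18) fires=9
i=12 t=15 v=9: DROP (t<29-1); WM=29
i=13 t=17 v=1: DROP (t<29-1); WM=29

[0,6)=8 [6,12)=5 [12,18)=9 [24,30)=7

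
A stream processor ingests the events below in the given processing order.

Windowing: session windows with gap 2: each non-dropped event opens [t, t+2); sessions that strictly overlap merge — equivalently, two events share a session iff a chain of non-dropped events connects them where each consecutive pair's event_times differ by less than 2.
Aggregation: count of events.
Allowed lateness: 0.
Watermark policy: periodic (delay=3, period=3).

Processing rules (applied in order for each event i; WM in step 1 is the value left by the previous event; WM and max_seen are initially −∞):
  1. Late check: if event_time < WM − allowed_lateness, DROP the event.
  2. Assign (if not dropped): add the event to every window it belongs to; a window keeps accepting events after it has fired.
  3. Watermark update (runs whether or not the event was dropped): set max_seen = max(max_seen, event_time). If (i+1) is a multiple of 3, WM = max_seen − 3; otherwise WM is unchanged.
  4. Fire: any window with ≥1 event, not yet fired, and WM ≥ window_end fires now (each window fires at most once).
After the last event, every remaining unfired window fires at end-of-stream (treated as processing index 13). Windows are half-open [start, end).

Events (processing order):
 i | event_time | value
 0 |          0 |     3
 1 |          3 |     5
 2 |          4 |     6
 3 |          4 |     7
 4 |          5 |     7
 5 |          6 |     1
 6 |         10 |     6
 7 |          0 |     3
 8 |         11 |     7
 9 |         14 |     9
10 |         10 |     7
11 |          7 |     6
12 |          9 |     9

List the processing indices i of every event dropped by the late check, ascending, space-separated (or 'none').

7 11 12

i=0 t=0 v=3: → [0,2); WM=−∞
i=1 t=3 v=5: → [3,5); WM=−∞
i=2 t=4 v=6: → [3,6); WM=1
i=3 t=4 v=7: → [3,6); WM=1
i=4 t=5 v=7: → [3,7); WM=1
i=5 t=6 v=1: → [3,8); WM=3
i=6 t=10 v=6: → [10,12); WM=3
i=7 t=0 v=3: DROP (t<3-0); WM=3
i=8 t=11 v=7: → [10,13); WM=8
i=9 t=14 v=9: → [14,16); WM=8
i=10 t=10 v=7: → [10,13); WM=8
i=11 t=7 v=6: DROP (t<8-0); WM=11
i=12 t=9 v=9: DROP (t<11-0); WM=11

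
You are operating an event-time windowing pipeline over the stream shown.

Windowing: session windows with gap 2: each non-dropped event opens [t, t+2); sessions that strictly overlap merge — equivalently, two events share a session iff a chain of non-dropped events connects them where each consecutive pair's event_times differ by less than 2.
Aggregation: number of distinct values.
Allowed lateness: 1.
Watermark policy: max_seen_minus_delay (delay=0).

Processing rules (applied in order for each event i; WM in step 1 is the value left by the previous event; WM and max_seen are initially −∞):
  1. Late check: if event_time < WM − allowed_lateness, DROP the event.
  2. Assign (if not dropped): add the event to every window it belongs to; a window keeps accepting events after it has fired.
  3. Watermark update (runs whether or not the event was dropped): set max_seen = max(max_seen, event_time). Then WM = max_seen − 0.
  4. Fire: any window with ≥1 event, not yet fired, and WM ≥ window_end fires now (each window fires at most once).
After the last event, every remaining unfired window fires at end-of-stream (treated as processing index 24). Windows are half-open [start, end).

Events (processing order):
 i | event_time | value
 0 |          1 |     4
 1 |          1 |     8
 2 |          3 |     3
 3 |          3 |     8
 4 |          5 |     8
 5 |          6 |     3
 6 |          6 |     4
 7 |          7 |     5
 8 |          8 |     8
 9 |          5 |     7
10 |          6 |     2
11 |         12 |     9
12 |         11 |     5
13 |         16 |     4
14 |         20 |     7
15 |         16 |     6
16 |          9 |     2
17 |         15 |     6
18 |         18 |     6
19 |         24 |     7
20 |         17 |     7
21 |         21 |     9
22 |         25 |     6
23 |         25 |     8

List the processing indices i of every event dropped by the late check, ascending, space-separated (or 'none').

9 10 15 16 17 18 20 21

i=0 t=1 v=4: → [1,3); WM=1
i=1 t=1 v=8: → [1,3); WM=1
i=2 t=3 v=3: → [3,5); WM=3
i=3 t=3 v=8: → [3,5); WM=3
i=4 t=5 v=8: → [5,7); WM=5
i=5 t=6 v=3: → [5,8); WM=6
i=6 t=6 v=4: → [5,8); WM=6
i=7 t=7 v=5: → [5,9); WM=7
i=8 t=8 v=8: → [5,10); WM=8
i=9 t=5 v=7: DROP (t<8-1); WM=8
i=10 t=6 v=2: DROP (t<8-1); WM=8
i=11 t=12 v=9: → [12,14); WM=12
i=12 t=11 v=5: → [11,14); WM=12
i=13 t=16 v=4: → [16,18); WM=16
i=14 t=20 v=7: → [20,22); WM=20
i=15 t=16 v=6: DROP (t<20-1); WM=20
i=16 t=9 v=2: DROP (t<20-1); WM=20
i=17 t=15 v=6: DROP (t<20-1); WM=20
i=18 t=18 v=6: DROP (t<20-1); WM=20
i=19 t=24 v=7: → [24,26); WM=24
i=20 t=17 v=7: DROP (t<24-1); WM=24
i=21 t=21 v=9: DROP (t<24-1); WM=24
i=22 t=25 v=6: → [24,27); WM=25
i=23 t=25 v=8: → [24,27); WM=25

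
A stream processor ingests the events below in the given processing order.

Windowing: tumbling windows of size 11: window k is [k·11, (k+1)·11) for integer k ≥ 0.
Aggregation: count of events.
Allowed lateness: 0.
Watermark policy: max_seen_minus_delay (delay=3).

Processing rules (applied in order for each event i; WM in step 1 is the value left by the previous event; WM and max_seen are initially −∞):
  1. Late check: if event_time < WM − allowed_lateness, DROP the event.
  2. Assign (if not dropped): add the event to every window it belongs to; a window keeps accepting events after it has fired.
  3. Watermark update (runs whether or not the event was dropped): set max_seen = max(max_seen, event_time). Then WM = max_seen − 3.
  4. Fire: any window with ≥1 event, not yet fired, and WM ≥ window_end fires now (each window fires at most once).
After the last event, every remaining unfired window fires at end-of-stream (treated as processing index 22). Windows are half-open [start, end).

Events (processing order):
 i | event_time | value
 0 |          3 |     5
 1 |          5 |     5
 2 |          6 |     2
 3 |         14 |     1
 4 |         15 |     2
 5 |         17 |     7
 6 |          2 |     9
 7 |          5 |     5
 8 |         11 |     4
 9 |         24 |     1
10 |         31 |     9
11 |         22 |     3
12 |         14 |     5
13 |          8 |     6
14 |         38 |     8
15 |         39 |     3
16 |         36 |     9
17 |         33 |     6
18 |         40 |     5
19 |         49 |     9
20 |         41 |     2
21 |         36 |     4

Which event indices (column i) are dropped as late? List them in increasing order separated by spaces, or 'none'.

6 7 8 11 12 13 17 20 21

i=0 t=3 v=5: → [0,11); WM=0
i=1 t=5 v=5: → [0,11); WM=2
i=2 t=6 v=2: → [0,11); WM=3
i=3 t=14 v=1: → [11,22); WM=11; [0,11) fires=3
i=4 t=15 v=2: → [11,22); WM=12
i=5 t=17 v=7: → [11,22); WM=14
i=6 t=2 v=9: DROP (t<14-0); WM=14
i=7 t=5 v=5: DROP (t<14-0); WM=14
i=8 t=11 v=4: DROP (t<14-0); WM=14
i=9 t=24 v=1: → [22,33); WM=21
i=10 t=31 v=9: → [22,33); WM=28; [11,22) fires=3
i=11 t=22 v=3: DROP (t<28-0); WM=28
i=12 t=14 v=5: DROP (t<28-0); WM=28
i=13 t=8 v=6: DROP (t<28-0); WM=28
i=14 t=38 v=8: → [33,44); WM=35; [22,33) fires=2
i=15 t=39 v=3: → [33,44); WM=36
i=16 t=36 v=9: → [33,44); WM=36
i=17 t=33 v=6: DROP (t<36-0); WM=36
i=18 t=40 v=5: → [33,44); WM=37
i=19 t=49 v=9: → [44,55); WM=46; [33,44) fires=4
i=20 t=41 v=2: DROP (t<46-0); WM=46
i=21 t=36 v=4: DROP (t<46-0); WM=46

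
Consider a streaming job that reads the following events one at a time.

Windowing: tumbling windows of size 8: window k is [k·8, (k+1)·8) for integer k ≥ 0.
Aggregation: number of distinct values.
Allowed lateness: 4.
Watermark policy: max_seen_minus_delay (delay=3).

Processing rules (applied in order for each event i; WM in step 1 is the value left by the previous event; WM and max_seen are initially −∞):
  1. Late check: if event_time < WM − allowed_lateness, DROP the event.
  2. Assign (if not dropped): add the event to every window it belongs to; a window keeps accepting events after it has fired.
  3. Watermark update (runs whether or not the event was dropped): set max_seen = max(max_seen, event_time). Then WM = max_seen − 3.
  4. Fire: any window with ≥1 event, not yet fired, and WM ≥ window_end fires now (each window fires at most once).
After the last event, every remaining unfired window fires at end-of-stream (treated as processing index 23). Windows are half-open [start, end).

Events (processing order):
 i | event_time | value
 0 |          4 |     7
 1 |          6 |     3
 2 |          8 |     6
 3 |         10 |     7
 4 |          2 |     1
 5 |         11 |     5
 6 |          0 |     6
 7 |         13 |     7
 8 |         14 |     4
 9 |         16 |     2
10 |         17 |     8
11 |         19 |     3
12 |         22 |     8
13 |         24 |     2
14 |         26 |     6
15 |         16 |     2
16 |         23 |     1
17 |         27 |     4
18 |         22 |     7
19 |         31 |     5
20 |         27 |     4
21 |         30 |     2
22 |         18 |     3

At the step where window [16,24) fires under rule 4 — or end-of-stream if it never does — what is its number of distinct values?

4

i=0 t=4 v=7: → [0,8); WM=1
i=1 t=6 v=3: → [0,8); WM=3
i=2 t=8 v=6: → [8,16); WM=5
i=3 t=10 v=7: → [8,16); WM=7
i=4 t=2 v=1: DROP (t<7-4); WM=7
i=5 t=11 v=5: → [8,16); WM=8; [0,8) fires=2
i=6 t=0 v=6: DROP (t<8-4); WM=8
i=7 t=13 v=7: → [8,16); WM=10
i=8 t=14 v=4: → [8,16); WM=11
i=9 t=16 v=2: → [16,24); WM=13
i=10 t=17 v=8: → [16,24); WM=14
i=11 t=19 v=3: → [16,24); WM=16; [8,16) fires=4
i=12 t=22 v=8: → [16,24); WM=19
i=13 t=24 v=2: → [24,32); WM=21
i=14 t=26 v=6: → [24,32); WM=23
i=15 t=16 v=2: DROP (t<23-4); WM=23
i=16 t=23 v=1: → [16,24); WM=23
i=17 t=27 v=4: → [24,32); WM=24; [16,24) fires=4
i=18 t=22 v=7: → [16,24); WM=24
i=19 t=31 v=5: → [24,32); WM=28
i=20 t=27 v=4: → [24,32); WM=28
i=21 t=30 v=2: → [24,32); WM=28
i=22 t=18 v=3: DROP (t<28-4); WM=28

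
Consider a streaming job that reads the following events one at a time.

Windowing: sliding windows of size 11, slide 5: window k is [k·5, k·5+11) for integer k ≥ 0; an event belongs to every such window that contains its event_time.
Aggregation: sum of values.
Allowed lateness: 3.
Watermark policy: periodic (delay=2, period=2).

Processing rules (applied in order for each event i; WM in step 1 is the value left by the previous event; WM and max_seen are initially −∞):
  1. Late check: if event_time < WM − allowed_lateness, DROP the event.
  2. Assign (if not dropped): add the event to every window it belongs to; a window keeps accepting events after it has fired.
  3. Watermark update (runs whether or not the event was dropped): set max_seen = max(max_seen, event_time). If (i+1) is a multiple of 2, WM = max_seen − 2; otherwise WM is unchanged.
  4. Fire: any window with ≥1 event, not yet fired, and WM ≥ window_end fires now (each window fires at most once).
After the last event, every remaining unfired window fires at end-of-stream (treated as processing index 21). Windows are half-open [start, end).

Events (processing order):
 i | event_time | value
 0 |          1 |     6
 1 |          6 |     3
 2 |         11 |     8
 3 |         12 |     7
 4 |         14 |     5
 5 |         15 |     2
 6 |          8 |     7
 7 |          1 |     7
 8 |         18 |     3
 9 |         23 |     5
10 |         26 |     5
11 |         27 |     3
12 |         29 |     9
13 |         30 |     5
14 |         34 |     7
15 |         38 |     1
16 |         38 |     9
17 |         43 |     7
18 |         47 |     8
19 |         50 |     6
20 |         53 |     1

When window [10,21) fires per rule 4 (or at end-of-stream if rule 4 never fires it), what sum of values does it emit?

i=0 t=1 v=6: → [0,11); WM=−∞
i=1 t=6 v=3: → [5,16),[0,11); WM=4
i=2 t=11 v=8: → [10,21),[5,16); WM=4
i=3 t=12 v=7: → [10,21),[5,16); WM=10
i=4 t=14 v=5: → [10,21),[5,16); WM=10
i=5 t=15 v=2: → [15,26),[10,21),[5,16); WM=13; [0,11) fires=9
i=6 t=8 v=7: DROP (t<13-3); WM=13
i=7 t=1 v=7: DROP (t<13-3); WM=13
i=8 t=18 v=3: → [15,26),[10,21); WM=13
i=9 t=23 v=5: → [20,31),[15,26); WM=21; [5,16) fires=25 [10,21) fires=25
i=10 t=26 v=5: → [25,36),[20,31); WM=21
i=11 t=27 v=3: → [25,36),[20,31); WM=25
i=12 t=29 v=9: → [25,36),[20,31); WM=25
i=13 t=30 v=5: → [30,41),[25,36),[20,31); WM=28; [15,26) fires=10
i=14 t=34 v=7: → [30,41),[25,36); WM=28
i=15 t=38 v=1: → [35,46),[30,41); WM=36; [20,31) fires=27 [25,36) fires=29
i=16 t=38 v=9: → [35,46),[30,41); WM=36
i=17 t=43 v=7: → [40,51),[35,46); WM=41; [30,41) fires=22
i=18 t=47 v=8: → [45,56),[40,51); WM=41
i=19 t=50 v=6: → [50,61),[45,56),[40,51); WM=48; [35,46) fires=17
i=20 t=53 v=1: → [50,61),[45,56); WM=48

25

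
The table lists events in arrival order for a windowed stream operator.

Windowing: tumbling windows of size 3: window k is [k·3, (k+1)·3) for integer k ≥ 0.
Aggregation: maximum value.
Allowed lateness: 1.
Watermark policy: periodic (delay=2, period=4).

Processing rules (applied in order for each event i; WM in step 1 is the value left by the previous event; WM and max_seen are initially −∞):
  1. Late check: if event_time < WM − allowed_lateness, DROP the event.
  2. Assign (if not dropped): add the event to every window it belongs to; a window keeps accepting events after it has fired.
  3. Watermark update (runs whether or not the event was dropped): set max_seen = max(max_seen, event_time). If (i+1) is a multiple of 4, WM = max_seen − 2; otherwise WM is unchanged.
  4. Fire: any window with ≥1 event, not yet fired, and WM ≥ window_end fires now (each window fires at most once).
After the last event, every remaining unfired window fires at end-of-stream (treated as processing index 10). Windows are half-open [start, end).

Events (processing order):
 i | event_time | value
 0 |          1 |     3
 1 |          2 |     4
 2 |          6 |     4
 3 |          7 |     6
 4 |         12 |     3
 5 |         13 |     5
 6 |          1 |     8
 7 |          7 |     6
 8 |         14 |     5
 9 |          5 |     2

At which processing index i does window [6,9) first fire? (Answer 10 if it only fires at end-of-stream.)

i=0 t=1 v=3: → [0,3); WM=−∞
i=1 t=2 v=4: → [0,3); WM=−∞
i=2 t=6 v=4: → [6,9); WM=−∞
i=3 t=7 v=6: → [6,9); WM=5; [0,3) fires=4
i=4 t=12 v=3: → [12,15); WM=5
i=5 t=13 v=5: → [12,15); WM=5
i=6 t=1 v=8: DROP (t<5-1); WM=5
i=7 t=7 v=6: → [6,9); WM=11; [6,9) fires=6
i=8 t=14 v=5: → [12,15); WM=11
i=9 t=5 v=2: DROP (t<11-1); WM=11

7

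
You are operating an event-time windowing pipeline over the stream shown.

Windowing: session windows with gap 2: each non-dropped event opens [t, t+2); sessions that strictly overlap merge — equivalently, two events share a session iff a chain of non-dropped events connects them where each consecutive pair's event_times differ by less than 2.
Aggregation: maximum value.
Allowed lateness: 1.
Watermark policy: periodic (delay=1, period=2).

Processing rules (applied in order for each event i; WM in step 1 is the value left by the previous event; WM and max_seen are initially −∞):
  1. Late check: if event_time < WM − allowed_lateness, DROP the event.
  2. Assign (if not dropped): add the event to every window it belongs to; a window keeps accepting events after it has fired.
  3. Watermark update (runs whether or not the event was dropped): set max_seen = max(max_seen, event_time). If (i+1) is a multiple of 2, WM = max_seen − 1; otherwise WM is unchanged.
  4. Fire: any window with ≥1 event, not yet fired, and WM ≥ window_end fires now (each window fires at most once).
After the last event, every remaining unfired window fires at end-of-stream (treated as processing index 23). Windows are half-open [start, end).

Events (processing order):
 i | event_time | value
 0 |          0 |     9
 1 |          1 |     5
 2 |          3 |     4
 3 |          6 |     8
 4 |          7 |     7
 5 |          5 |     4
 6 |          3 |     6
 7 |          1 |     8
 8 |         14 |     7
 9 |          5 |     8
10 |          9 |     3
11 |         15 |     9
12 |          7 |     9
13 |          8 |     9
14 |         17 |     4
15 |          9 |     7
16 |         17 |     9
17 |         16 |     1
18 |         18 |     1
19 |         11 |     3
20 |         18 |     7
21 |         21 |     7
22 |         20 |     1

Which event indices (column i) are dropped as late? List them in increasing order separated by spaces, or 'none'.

i=0 t=0 v=9: → [0,2); WM=−∞
i=1 t=1 v=5: → [0,3); WM=0
i=2 t=3 v=4: → [3,5); WM=0
i=3 t=6 v=8: → [6,8); WM=5
i=4 t=7 v=7: → [6,9); WM=5
i=5 t=5 v=4: → [5,9); WM=6
i=6 t=3 v=6: DROP (t<6-1); WM=6
i=7 t=1 v=8: DROP (t<6-1); WM=6
i=8 t=14 v=7: → [14,16); WM=6
i=9 t=5 v=8: → [5,9); WM=13
i=10 t=9 v=3: DROP (t<13-1); WM=13
i=11 t=15 v=9: → [14,17); WM=14
i=12 t=7 v=9: DROP (t<14-1); WM=14
i=13 t=8 v=9: DROP (t<14-1); WM=14
i=14 t=17 v=4: → [17,19); WM=14
i=15 t=9 v=7: DROP (t<14-1); WM=16
i=16 t=17 v=9: → [17,19); WM=16
i=17 t=16 v=1: → [14,19); WM=16
i=18 t=18 v=1: → [14,20); WM=16
i=19 t=11 v=3: DROP (t<16-1); WM=17
i=20 t=18 v=7: → [14,20); WM=17
i=21 t=21 v=7: → [21,23); WM=20
i=22 t=20 v=1: → [20,23); WM=20

6 7 10 12 13 15 19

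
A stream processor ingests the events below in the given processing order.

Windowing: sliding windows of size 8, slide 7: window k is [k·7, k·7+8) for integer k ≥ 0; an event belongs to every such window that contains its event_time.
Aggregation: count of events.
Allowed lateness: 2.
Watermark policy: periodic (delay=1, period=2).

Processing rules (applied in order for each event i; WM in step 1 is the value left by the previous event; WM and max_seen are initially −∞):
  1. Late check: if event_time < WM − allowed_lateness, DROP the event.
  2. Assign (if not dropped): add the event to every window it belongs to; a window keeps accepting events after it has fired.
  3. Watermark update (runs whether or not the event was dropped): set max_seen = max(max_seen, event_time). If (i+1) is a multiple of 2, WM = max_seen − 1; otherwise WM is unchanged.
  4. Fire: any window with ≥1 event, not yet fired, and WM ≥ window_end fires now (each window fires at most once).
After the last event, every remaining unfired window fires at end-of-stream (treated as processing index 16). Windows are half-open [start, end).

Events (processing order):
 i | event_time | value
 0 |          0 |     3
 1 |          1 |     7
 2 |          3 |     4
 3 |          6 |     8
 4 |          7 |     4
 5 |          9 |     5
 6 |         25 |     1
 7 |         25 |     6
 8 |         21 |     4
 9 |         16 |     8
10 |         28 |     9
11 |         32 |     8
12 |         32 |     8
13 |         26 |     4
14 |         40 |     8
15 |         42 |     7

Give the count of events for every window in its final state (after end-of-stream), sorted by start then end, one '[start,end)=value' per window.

[0,8)=5 [7,15)=2 [21,29)=3 [28,36)=3 [35,43)=2 [42,50)=1

i=0 t=0 v=3: → [0,8); WM=−∞
i=1 t=1 v=7: → [0,8); WM=0
i=2 t=3 v=4: → [0,8); WM=0
i=3 t=6 v=8: → [0,8); WM=5
i=4 t=7 v=4: → [7,15),[0,8); WM=5
i=5 t=9 v=5: → [7,15); WM=8; [0,8) fires=5
i=6 t=25 v=1: → [21,29); WM=8
i=7 t=25 v=6: → [21,29); WM=24; [7,15) fires=2
i=8 t=21 v=4: DROP (t<24-2); WM=24
i=9 t=16 v=8: DROP (t<24-2); WM=24
i=10 t=28 v=9: → [28,36),[21,29); WM=24
i=11 t=32 v=8: → [28,36); WM=31; [21,29) fires=3
i=12 t=32 v=8: → [28,36); WM=31
i=13 t=26 v=4: DROP (t<31-2); WM=31
i=14 t=40 v=8: → [35,43); WM=31
i=15 t=42 v=7: → [42,50),[35,43); WM=41; [28,36) fires=3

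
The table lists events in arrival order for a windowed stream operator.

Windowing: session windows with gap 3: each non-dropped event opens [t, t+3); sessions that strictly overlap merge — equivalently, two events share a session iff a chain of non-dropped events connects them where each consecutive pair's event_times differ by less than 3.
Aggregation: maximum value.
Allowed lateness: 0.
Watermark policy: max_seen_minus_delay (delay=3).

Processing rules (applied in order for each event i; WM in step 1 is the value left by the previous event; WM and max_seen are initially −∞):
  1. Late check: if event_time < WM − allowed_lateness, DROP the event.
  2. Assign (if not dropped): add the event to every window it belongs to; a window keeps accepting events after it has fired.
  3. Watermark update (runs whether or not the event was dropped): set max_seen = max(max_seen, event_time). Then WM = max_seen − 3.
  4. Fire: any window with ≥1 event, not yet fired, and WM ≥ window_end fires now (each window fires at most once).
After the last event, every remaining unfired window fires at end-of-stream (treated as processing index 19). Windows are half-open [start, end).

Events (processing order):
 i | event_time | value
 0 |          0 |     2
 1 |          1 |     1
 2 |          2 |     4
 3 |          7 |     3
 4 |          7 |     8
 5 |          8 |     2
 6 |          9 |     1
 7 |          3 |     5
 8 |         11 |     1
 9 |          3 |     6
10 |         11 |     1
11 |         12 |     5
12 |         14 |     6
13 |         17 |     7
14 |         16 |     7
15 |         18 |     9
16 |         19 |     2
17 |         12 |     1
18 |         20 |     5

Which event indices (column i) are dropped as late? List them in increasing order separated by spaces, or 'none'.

7 9 17

i=0 t=0 v=2: → [0,3); WM=-3
i=1 t=1 v=1: → [0,4); WM=-2
i=2 t=2 v=4: → [0,5); WM=-1
i=3 t=7 v=3: → [7,10); WM=4
i=4 t=7 v=8: → [7,10); WM=4
i=5 t=8 v=2: → [7,11); WM=5
i=6 t=9 v=1: → [7,12); WM=6
i=7 t=3 v=5: DROP (t<6-0); WM=6
i=8 t=11 v=1: → [7,14); WM=8
i=9 t=3 v=6: DROP (t<8-0); WM=8
i=10 t=11 v=1: → [7,14); WM=8
i=11 t=12 v=5: → [7,15); WM=9
i=12 t=14 v=6: → [7,17); WM=11
i=13 t=17 v=7: → [17,20); WM=14
i=14 t=16 v=7: → [7,20); WM=14
i=15 t=18 v=9: → [7,21); WM=15
i=16 t=19 v=2: → [7,22); WM=16
i=17 t=12 v=1: DROP (t<16-0); WM=16
i=18 t=20 v=5: → [7,23); WM=17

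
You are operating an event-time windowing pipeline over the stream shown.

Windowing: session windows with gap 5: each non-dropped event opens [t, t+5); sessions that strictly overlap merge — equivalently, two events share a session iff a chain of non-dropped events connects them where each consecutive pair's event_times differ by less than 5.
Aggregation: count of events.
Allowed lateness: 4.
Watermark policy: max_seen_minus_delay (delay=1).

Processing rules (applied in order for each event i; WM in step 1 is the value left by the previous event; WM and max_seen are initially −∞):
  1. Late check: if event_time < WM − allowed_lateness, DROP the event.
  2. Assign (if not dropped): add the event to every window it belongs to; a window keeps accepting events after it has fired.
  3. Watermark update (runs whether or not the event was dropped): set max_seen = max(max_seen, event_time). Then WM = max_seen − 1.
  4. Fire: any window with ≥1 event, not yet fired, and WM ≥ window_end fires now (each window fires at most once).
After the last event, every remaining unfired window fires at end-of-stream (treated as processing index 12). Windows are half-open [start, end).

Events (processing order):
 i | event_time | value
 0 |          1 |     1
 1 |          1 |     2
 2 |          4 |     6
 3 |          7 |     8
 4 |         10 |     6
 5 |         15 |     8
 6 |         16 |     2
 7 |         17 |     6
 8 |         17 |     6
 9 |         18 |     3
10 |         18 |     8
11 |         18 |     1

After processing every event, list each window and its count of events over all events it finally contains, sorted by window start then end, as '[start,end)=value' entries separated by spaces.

[1,15)=5 [15,23)=7

i=0 t=1 v=1: → [1,6); WM=0
i=1 t=1 v=2: → [1,6); WM=0
i=2 t=4 v=6: → [1,9); WM=3
i=3 t=7 v=8: → [1,12); WM=6
i=4 t=10 v=6: → [1,15); WM=9
i=5 t=15 v=8: → [15,20); WM=14
i=6 t=16 v=2: → [15,21); WM=15
i=7 t=17 v=6: → [15,22); WM=16
i=8 t=17 v=6: → [15,22); WM=16
i=9 t=18 v=3: → [15,23); WM=17
i=10 t=18 v=8: → [15,23); WM=17
i=11 t=18 v=1: → [15,23); WM=17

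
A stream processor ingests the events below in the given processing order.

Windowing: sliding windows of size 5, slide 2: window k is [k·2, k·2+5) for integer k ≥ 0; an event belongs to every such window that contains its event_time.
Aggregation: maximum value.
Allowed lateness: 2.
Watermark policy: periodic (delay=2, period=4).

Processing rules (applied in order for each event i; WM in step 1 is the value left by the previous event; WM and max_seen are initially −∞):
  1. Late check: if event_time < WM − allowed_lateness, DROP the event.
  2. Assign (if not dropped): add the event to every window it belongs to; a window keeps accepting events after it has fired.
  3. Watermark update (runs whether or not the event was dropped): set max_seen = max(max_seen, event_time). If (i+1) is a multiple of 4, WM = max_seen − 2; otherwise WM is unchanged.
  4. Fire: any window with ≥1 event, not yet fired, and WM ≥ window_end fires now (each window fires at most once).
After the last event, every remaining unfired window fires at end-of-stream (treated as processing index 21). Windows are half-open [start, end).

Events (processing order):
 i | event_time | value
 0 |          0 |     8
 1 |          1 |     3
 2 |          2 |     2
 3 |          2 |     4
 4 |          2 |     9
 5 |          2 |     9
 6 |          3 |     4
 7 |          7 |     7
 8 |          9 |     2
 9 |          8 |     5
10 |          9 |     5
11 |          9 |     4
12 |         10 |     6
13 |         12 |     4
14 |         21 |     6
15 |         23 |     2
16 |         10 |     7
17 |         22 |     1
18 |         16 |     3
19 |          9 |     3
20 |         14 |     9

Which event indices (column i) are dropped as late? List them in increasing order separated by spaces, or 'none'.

16 18 19 20

i=0 t=0 v=8: → [0,5); WM=−∞
i=1 t=1 v=3: → [0,5); WM=−∞
i=2 t=2 v=2: → [2,7),[0,5); WM=−∞
i=3 t=2 v=4: → [2,7),[0,5); WM=0
i=4 t=2 v=9: → [2,7),[0,5); WM=0
i=5 t=2 v=9: → [2,7),[0,5); WM=0
i=6 t=3 v=4: → [2,7),[0,5); WM=0
i=7 t=7 v=7: → [6,11),[4,9); WM=5; [0,5) fires=9
i=8 t=9 v=2: → [8,13),[6,11); WM=5
i=9 t=8 v=5: → [8,13),[6,11),[4,9); WM=5
i=10 t=9 v=5: → [8,13),[6,11); WM=5
i=11 t=9 v=4: → [8,13),[6,11); WM=7; [2,7) fires=9
i=12 t=10 v=6: → [10,15),[8,13),[6,11); WM=7
i=13 t=12 v=4: → [12,17),[10,15),[8,13); WM=7
i=14 t=21 v=6: → [20,25),[18,23); WM=7
i=15 t=23 v=2: → [22,27),[20,25); WM=21; [4,9) fires=7 [6,11) fires=7 [8,13) fires=6 [10,15) fires=6 [12,17) fires=4
i=16 t=10 v=7: DROP (t<21-2); WM=21
i=17 t=22 v=1: → [22,27),[20,25),[18,23); WM=21
i=18 t=16 v=3: DROP (t<21-2); WM=21
i=19 t=9 v=3: DROP (t<21-2); WM=21
i=20 t=14 v=9: DROP (t<21-2); WM=21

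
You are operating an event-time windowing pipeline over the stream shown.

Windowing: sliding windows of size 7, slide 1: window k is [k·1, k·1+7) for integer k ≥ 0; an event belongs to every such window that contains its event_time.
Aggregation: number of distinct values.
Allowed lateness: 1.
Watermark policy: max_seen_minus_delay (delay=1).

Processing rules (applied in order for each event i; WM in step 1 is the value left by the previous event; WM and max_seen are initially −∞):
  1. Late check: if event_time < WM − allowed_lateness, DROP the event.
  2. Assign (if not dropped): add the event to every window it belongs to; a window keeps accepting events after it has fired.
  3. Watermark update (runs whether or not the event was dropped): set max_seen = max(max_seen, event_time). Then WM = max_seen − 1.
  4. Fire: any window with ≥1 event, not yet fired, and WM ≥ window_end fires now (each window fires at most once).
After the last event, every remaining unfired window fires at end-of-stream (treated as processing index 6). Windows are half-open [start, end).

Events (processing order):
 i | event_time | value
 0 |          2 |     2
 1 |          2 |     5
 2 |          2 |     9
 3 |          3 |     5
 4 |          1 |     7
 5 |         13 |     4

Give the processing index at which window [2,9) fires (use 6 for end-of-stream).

i=0 t=2 v=2: → [2,9),[1,8),[0,7); WM=1
i=1 t=2 v=5: → [2,9),[1,8),[0,7); WM=1
i=2 t=2 v=9: → [2,9),[1,8),[0,7); WM=1
i=3 t=3 v=5: → [3,10),[2,9),[1,8),[0,7); WM=2
i=4 t=1 v=7: → [1,8),[0,7); WM=2
i=5 t=13 v=4: → [13,20),[12,19),[11,18),[10,17),[9,16),[8,15),[7,14); WM=12; [0,7) fires=4 [1,8) fires=4 [2,9) fires=3 [3,10) fires=1

5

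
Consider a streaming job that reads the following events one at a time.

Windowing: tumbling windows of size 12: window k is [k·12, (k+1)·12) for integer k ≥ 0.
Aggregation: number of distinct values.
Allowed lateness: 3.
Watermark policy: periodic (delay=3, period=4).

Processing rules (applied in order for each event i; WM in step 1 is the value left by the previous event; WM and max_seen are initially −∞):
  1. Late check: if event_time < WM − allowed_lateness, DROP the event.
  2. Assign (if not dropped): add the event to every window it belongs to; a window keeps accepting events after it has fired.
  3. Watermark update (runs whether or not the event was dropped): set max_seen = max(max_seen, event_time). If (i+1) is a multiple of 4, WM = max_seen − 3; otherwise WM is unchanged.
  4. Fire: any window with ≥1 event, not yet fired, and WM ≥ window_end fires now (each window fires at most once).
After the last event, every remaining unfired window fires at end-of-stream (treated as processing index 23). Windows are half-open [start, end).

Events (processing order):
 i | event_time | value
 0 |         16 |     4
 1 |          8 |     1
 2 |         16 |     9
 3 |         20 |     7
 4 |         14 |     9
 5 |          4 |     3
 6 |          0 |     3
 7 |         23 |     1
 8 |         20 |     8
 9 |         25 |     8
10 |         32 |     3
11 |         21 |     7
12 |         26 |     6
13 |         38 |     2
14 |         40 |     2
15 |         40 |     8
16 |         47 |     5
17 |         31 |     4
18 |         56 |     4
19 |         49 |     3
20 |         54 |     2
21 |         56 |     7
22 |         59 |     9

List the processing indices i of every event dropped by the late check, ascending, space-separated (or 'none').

5 6 17

i=0 t=16 v=4: → [12,24); WM=−∞
i=1 t=8 v=1: → [0,12); WM=−∞
i=2 t=16 v=9: → [12,24); WM=−∞
i=3 t=20 v=7: → [12,24); WM=17; [0,12) fires=1
i=4 t=14 v=9: → [12,24); WM=17
i=5 t=4 v=3: DROP (t<17-3); WM=17
i=6 t=0 v=3: DROP (t<17-3); WM=17
i=7 t=23 v=1: → [12,24); WM=20
i=8 t=20 v=8: → [12,24); WM=20
i=9 t=25 v=8: → [24,36); WM=20
i=10 t=32 v=3: → [24,36); WM=20
i=11 t=21 v=7: → [12,24); WM=29; [12,24) fires=5
i=12 t=26 v=6: → [24,36); WM=29
i=13 t=38 v=2: → [36,48); WM=29
i=14 t=40 v=2: → [36,48); WM=29
i=15 t=40 v=8: → [36,48); WM=37; [24,36) fires=3
i=16 t=47 v=5: → [36,48); WM=37
i=17 t=31 v=4: DROP (t<37-3); WM=37
i=18 t=56 v=4: → [48,60); WM=37
i=19 t=49 v=3: → [48,60); WM=53; [36,48) fires=3
i=20 t=54 v=2: → [48,60); WM=53
i=21 t=56 v=7: → [48,60); WM=53
i=22 t=59 v=9: → [48,60); WM=53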